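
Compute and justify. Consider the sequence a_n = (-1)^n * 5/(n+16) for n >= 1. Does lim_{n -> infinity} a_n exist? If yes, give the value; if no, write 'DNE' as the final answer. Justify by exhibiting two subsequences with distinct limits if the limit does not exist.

Examine the behaviour of a_n along subsequences.
Even-n subsequence a_{2k} = 5/(2k+16) -> 0. Odd-n subsequence a_{2k+1} = -5/(2k+17) -> 0. Both tend to 0, which suggests the limit is 0; verify directly.
|a_n - 0| = 5/(n+16) < 5/n for every n >= 1.
Given epsilon > 0, choose a positive integer N > 5/epsilon. Then for all n >= N, |a_n| < 5/n <= 5/N < epsilon.
So by the definition of the limit, lim a_n exists and equals 0.

0


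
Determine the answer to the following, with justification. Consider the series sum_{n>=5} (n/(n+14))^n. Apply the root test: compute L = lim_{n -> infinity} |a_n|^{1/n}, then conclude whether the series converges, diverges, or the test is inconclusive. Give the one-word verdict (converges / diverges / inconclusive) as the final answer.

Let a_n denote the general term. Form |a_n|^(1/n) and simplify:
|a_n|^(1/n) = n/(n + 14)
Take the limit as n -> infinity: L = 1.
Since L = 1, the root test is inconclusive. (In fact a_n = (n/(n+14))^n -> e^(-14) != 0, so the nth-term test shows divergence; but the root test itself gives no conclusion.)

inconclusive


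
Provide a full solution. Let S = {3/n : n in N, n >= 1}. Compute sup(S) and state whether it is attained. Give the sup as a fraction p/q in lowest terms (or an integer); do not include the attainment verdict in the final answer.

Analysis:
- Values: 3, 3/2, 1, 3/4, ... strictly decreasing.
- The maximum is 3 (n=1); sup = 3 (attained).
- The set is bounded below by 0; 3/n -> 0 so 0 is the greatest lower bound.
- 0 is not in the set, so inf = 0 is not attained.
Conclusion: sup(S) = 3, attained in S.

3


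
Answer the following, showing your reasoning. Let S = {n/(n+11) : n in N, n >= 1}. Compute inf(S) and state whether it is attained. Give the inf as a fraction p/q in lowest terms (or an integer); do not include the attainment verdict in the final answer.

Analysis:
- Values: 1/12, 2/13, 3/14, 4/15, ... strictly increasing.
- Minimum is 1/12 (n=1); inf = 1/12 (attained).
- n/(n+11) = 1 - 11/(n+11) -> 1 from below as n -> infinity, and never equals 1.
- So sup = 1 (not attained).
Conclusion: inf(S) = 1/12, attained in S.

1/12


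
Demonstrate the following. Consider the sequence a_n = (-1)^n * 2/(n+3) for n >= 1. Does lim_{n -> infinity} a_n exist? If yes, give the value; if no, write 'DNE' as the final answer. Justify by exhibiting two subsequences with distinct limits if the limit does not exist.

Examine the behaviour of a_n along subsequences.
Even-n subsequence a_{2k} = 2/(2k+3) -> 0. Odd-n subsequence a_{2k+1} = -2/(2k+4) -> 0. Both tend to 0, which suggests the limit is 0; verify directly.
|a_n - 0| = 2/(n+3) < 2/n for every n >= 1.
Given epsilon > 0, choose a positive integer N > 2/epsilon. Then for all n >= N, |a_n| < 2/n <= 2/N < epsilon.
So by the definition of the limit, lim a_n exists and equals 0.

0


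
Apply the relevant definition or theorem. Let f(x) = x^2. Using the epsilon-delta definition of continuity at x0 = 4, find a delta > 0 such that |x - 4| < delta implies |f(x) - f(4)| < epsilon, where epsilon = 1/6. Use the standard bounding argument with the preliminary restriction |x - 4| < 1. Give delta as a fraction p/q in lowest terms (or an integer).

Factor: |x^2 - (4)^2| = |x - 4| * |x + 4|.
Impose |x - 4| < 1 first. Then |x + 4| = |(x - 4) + 2*(4)| <= |x - 4| + 2*|4| < 1 + 8 = 9.
So |x^2 - (4)^2| < delta * 9.
We need delta * 9 <= 1/6, i.e. delta <= 1/6/9 = 1/54.
Since 1/54 < 1, this is tighter than 1; take delta = 1/54.
So delta = 1/54 works.

1/54


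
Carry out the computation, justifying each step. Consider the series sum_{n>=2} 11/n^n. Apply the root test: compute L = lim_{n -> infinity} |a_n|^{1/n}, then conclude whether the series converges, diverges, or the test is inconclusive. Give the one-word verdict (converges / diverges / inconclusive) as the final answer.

Let a_n denote the general term. Form |a_n|^(1/n) and simplify:
|a_n|^(1/n) = 11^(1/n)/n
Take the limit as n -> infinity: L = 0.
Since L = 0 < 1, the root test implies convergence.

converges


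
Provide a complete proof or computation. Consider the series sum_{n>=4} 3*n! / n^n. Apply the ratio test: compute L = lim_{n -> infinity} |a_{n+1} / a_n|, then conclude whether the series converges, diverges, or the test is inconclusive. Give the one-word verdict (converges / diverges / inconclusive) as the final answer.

Let a_n denote the general term. Form the ratio a_{n+1}/a_n and simplify:
a_{n+1}/a_n = (n/(n + 1))^n
Take the limit as n -> infinity: L = exp(-1).
Since L = exp(-1) < 1, the ratio test implies the series converges.

converges


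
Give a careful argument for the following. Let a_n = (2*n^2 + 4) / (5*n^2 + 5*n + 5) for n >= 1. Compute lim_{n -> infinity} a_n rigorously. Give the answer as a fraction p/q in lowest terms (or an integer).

Divide numerator and denominator by n^2, the highest power:
numerator / n^2 = 2 + 4/n^2
denominator / n^2 = 5 + 5/n + 5/n^2
As n -> infinity, all terms of the form c/n^k (k >= 1) tend to 0.
So numerator / n^2 -> 2 and denominator / n^2 -> 5.
Therefore lim a_n = 2/5.

2/5


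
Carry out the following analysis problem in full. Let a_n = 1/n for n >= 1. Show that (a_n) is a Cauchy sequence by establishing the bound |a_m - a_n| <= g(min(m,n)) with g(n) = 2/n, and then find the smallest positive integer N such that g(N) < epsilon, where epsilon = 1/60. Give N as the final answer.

For any m, n >= 1, by the triangle inequality:
|a_m - a_n| = |1/m - 1/n| <= 1/m + 1/n <= 2/min(m,n).
So g(n) = 2/n bounds the Cauchy difference. Since g(n) -> 0, (a_n) is Cauchy.
Now solve g(N) < 1/60: 2/N < 1/60 <=> N > 2 / (1/60) = 120.
The smallest integer strictly greater than 120 is N = 121.
Check: g(121) = 2/121 = 2/121 < 1/60; g(120) = 1/60 >= 1/60. So N = 121.

121


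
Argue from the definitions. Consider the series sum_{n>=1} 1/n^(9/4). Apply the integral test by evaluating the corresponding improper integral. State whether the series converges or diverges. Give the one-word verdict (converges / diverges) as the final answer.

Let f(x) = x^(-9/4). Then f is positive, continuous, and decreasing on [1, infinity), so the integral test applies.
Compute the improper integral int_{1}^infinity f(x) dx:
  antiderivative F(x) = -4/(5*x^(5/4)).
  As x -> infinity, F(x) -> 0 (since p = 9/4 > 1).
  So int = F(infinity) - F(1) = 0 - (-4/5) = 4/5.
  Finite, so by the integral test, the series converges.

converges


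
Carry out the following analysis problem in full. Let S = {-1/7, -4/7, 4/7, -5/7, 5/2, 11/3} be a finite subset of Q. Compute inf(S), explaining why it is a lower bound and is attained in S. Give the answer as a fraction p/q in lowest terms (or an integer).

S is finite, so inf(S) = min(S).
Sorted increasing:
-5/7, -4/7, -1/7, 4/7, 5/2, 11/3
The extremum is -5/7.
For every x in S, x >= -5/7. And -5/7 is in S, so it is attained.
Therefore inf(S) = -5/7.

-5/7


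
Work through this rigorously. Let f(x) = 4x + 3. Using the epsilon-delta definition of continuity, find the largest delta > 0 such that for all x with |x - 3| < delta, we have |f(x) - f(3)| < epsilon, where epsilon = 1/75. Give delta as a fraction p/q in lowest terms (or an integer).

We compute f(3) = 4*(3) + 3 = 15.
|f(x) - f(3)| = |4x + 3 - (15)| = |4(x - 3)| = 4|x - 3|.
We need 4|x - 3| < 1/75, i.e. |x - 3| < 1/75 / 4 = 1/300.
So any delta <= 1/300 works. Conversely, if delta > 1/300, then x = 3 + 1/300 satisfies |x - 3| = 1/300 < delta but |f(x) - f(3)| = 4 * 1/300 = 1/75, which is not < 1/75; so no larger delta works.
Hence the largest such delta is 1/300.

1/300


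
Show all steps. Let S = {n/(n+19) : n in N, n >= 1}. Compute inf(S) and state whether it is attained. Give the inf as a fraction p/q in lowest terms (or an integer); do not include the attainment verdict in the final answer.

Analysis:
- Values: 1/20, 2/21, 3/22, 4/23, ... strictly increasing.
- Minimum is 1/20 (n=1); inf = 1/20 (attained).
- n/(n+19) = 1 - 19/(n+19) -> 1 from below as n -> infinity, and never equals 1.
- So sup = 1 (not attained).
Conclusion: inf(S) = 1/20, attained in S.

1/20


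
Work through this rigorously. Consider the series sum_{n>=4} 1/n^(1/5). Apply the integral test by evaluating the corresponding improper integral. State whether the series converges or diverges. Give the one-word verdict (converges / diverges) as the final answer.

Let f(x) = x^(-1/5). Then f is positive, continuous, and decreasing on [4, infinity), so the integral test applies.
Compute the improper integral int_{4}^infinity f(x) dx:
  antiderivative F(x) = 5*x^(4/5)/4.
  As x -> infinity, F(x) -> infinity (since p = 1/5 < 1).
  So the integral diverges. By the integral test, the series diverges.

diverges


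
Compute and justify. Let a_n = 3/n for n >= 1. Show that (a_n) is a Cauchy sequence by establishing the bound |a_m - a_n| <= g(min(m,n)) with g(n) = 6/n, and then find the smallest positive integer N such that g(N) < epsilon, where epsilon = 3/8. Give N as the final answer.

For any m, n >= 1, by the triangle inequality:
|a_m - a_n| = |3/m - 3/n| <= 3*1/m + 3*1/n <= 6/min(m,n).
So g(n) = 6/n bounds the Cauchy difference. Since g(n) -> 0, (a_n) is Cauchy.
Now solve g(N) < 3/8: 6/N < 3/8 <=> N > 6 / (3/8) = 16.
The smallest integer strictly greater than 16 is N = 17.
Check: g(17) = 6/17 = 6/17 < 3/8; g(16) = 3/8 >= 3/8. So N = 17.

17


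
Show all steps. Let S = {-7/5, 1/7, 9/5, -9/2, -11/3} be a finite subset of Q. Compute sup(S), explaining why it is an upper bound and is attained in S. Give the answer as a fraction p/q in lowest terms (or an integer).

S is finite, so sup(S) = max(S).
Sorted decreasing:
9/5, 1/7, -7/5, -11/3, -9/2
The extremum is 9/5.
For every x in S, x <= 9/5. And 9/5 is in S, so it is attained.
Therefore sup(S) = 9/5.

9/5


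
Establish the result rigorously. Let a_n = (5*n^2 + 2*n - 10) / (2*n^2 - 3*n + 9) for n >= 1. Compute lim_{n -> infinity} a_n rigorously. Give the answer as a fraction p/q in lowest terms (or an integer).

Divide numerator and denominator by n^2, the highest power:
numerator / n^2 = 5 + 2/n - 10/n^2
denominator / n^2 = 2 - 3/n + 9/n^2
As n -> infinity, all terms of the form c/n^k (k >= 1) tend to 0.
So numerator / n^2 -> 5 and denominator / n^2 -> 2.
Therefore lim a_n = 5/2.

5/2


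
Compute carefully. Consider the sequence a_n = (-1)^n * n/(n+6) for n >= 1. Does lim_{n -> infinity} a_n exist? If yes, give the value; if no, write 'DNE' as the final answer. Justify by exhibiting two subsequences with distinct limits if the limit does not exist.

Examine the behaviour of a_n along subsequences.
a_{2k} = 2k/(2k+6) -> 1. a_{2k+1} = -(2k+1)/(2k+7) -> -1.
Since these two subsequential limits are 1 and -1, distinct, the full sequence cannot converge (a convergent sequence has all subsequences tending to the same limit). So lim a_n does not exist.

DNE


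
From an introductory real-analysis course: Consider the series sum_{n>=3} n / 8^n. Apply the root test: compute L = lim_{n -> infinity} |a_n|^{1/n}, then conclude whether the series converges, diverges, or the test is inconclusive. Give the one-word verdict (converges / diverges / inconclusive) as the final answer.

Let a_n denote the general term. Form |a_n|^(1/n) and simplify:
|a_n|^(1/n) = n^(1/n)/8
Take the limit as n -> infinity: L = 1/8.
Since L = 1/8 < 1, the root test implies convergence.

converges


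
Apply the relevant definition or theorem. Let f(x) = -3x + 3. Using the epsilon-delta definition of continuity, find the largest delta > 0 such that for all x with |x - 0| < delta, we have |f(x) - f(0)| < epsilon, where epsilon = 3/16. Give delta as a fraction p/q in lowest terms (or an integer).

We compute f(0) = -3*(0) + 3 = 3.
|f(x) - f(0)| = |-3x + 3 - (3)| = |-3(x - 0)| = 3|x - 0|.
We need 3|x - 0| < 3/16, i.e. |x - 0| < 3/16 / 3 = 1/16.
So any delta <= 1/16 works. Conversely, if delta > 1/16, then x = 0 + 1/16 satisfies |x - 0| = 1/16 < delta but |f(x) - f(0)| = 3 * 1/16 = 3/16, which is not < 3/16; so no larger delta works.
Hence the largest such delta is 1/16.

1/16


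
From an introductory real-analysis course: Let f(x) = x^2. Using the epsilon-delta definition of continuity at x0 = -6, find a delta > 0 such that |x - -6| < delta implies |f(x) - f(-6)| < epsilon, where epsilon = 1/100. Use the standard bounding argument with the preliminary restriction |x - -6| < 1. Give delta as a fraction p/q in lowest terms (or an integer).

Factor: |x^2 - (-6)^2| = |x - -6| * |x + -6|.
Impose |x - -6| < 1 first. Then |x + -6| = |(x - -6) + 2*(-6)| <= |x - -6| + 2*|-6| < 1 + 12 = 13.
So |x^2 - (-6)^2| < delta * 13.
We need delta * 13 <= 1/100, i.e. delta <= 1/100/13 = 1/1300.
Since 1/1300 < 1, this is tighter than 1; take delta = 1/1300.
So delta = 1/1300 works.

1/1300


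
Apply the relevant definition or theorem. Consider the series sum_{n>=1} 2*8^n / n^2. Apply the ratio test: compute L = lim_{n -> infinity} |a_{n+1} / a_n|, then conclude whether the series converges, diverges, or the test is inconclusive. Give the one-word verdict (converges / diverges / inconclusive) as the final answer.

Let a_n denote the general term. Form the ratio a_{n+1}/a_n and simplify:
a_{n+1}/a_n = 8*n^2/(n + 1)^2
Take the limit as n -> infinity: L = 8.
Since L = 8 > 1 (or L = infinity), the ratio test implies the series diverges.

diverges


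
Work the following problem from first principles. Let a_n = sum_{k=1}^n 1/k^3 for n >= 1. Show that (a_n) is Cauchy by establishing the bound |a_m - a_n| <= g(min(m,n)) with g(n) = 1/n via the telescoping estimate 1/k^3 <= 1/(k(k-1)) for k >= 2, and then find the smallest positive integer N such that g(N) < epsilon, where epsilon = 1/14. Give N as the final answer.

For m > n >= 1: |a_m - a_n| = sum_{k=n+1}^m 1/k^3.
Use 1/k^3 <= 1/(k(k-1)) = 1/(k-1) - 1/k for k >= 2 (which holds since k^3 >= k^2 >= k(k-1) for k >= 2):
sum_{k=n+1}^m 1/k^3 <= sum_{k=n+1}^m (1/(k-1) - 1/k) = 1/n - 1/m <= 1/n.
By symmetry the same bound holds with n,m swapped, so |a_m - a_n| <= 1/min(m,n) = g(min(m,n)). Since g(n) -> 0, (a_n) is Cauchy.
Now solve g(N) < 1/14: 1/N < 1/14 <=> N > 1/(1/14) = 14.
The smallest integer strictly greater than 14 is N = 15.
Check: g(15) = 1/15 < 1/14; g(14) = 1/14 >= 1/14. So N = 15.

15


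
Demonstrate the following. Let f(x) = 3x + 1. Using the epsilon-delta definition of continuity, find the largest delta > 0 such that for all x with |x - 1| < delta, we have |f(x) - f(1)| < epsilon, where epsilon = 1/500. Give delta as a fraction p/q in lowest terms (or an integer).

We compute f(1) = 3*(1) + 1 = 4.
|f(x) - f(1)| = |3x + 1 - (4)| = |3(x - 1)| = 3|x - 1|.
We need 3|x - 1| < 1/500, i.e. |x - 1| < 1/500 / 3 = 1/1500.
So any delta <= 1/1500 works. Conversely, if delta > 1/1500, then x = 1 + 1/1500 satisfies |x - 1| = 1/1500 < delta but |f(x) - f(1)| = 3 * 1/1500 = 1/500, which is not < 1/500; so no larger delta works.
Hence the largest such delta is 1/1500.

1/1500


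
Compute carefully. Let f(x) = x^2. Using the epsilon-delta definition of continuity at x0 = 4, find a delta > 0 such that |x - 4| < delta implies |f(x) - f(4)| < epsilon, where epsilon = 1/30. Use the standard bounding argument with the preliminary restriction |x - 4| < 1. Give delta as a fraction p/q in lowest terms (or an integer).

Factor: |x^2 - (4)^2| = |x - 4| * |x + 4|.
Impose |x - 4| < 1 first. Then |x + 4| = |(x - 4) + 2*(4)| <= |x - 4| + 2*|4| < 1 + 8 = 9.
So |x^2 - (4)^2| < delta * 9.
We need delta * 9 <= 1/30, i.e. delta <= 1/30/9 = 1/270.
Since 1/270 < 1, this is tighter than 1; take delta = 1/270.
So delta = 1/270 works.

1/270


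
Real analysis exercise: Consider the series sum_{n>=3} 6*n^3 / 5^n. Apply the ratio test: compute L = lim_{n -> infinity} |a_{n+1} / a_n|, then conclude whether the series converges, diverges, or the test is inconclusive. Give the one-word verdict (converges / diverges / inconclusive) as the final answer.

Let a_n denote the general term. Form the ratio a_{n+1}/a_n and simplify:
a_{n+1}/a_n = (n + 1)^3/(5*n^3)
Take the limit as n -> infinity: L = 1/5.
Since L = 1/5 < 1, the ratio test implies the series converges.

converges


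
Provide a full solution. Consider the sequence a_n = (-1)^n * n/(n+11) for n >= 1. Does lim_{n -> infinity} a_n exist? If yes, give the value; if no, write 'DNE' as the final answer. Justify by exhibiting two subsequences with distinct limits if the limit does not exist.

Examine the behaviour of a_n along subsequences.
a_{2k} = 2k/(2k+11) -> 1. a_{2k+1} = -(2k+1)/(2k+12) -> -1.
Since these two subsequential limits are 1 and -1, distinct, the full sequence cannot converge (a convergent sequence has all subsequences tending to the same limit). So lim a_n does not exist.

DNE


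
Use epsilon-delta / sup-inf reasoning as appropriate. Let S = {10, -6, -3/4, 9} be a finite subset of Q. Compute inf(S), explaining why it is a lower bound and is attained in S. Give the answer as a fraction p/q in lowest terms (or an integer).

S is finite, so inf(S) = min(S).
Sorted increasing:
-6, -3/4, 9, 10
The extremum is -6.
For every x in S, x >= -6. And -6 is in S, so it is attained.
Therefore inf(S) = -6.

-6


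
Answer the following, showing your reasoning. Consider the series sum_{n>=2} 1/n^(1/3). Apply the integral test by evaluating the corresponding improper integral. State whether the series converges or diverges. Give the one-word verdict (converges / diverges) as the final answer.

Let f(x) = x^(-1/3). Then f is positive, continuous, and decreasing on [2, infinity), so the integral test applies.
Compute the improper integral int_{2}^infinity f(x) dx:
  antiderivative F(x) = 3*x^(2/3)/2.
  As x -> infinity, F(x) -> infinity (since p = 1/3 < 1).
  So the integral diverges. By the integral test, the series diverges.

diverges


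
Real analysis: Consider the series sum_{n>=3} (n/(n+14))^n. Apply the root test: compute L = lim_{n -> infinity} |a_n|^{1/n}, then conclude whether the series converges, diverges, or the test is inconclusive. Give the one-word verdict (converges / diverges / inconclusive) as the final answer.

Let a_n denote the general term. Form |a_n|^(1/n) and simplify:
|a_n|^(1/n) = n/(n + 14)
Take the limit as n -> infinity: L = 1.
Since L = 1, the root test is inconclusive. (In fact a_n = (n/(n+14))^n -> e^(-14) != 0, so the nth-term test shows divergence; but the root test itself gives no conclusion.)

inconclusive


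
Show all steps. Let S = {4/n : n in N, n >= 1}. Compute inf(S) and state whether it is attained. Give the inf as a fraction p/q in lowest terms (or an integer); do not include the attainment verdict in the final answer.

Analysis:
- Values: 4, 2, 4/3, 1, ... strictly decreasing.
- The maximum is 4 (n=1); sup = 4 (attained).
- The set is bounded below by 0; 4/n -> 0 so 0 is the greatest lower bound.
- 0 is not in the set, so inf = 0 is not attained.
Conclusion: inf(S) = 0, not attained in S.

0


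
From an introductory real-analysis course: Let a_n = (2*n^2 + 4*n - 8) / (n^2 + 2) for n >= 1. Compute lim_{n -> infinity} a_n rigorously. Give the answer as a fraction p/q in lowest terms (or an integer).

Divide numerator and denominator by n^2, the highest power:
numerator / n^2 = 2 + 4/n - 8/n^2
denominator / n^2 = 1 + 2/n^2
As n -> infinity, all terms of the form c/n^k (k >= 1) tend to 0.
So numerator / n^2 -> 2 and denominator / n^2 -> 1.
Therefore lim a_n = 2.

2


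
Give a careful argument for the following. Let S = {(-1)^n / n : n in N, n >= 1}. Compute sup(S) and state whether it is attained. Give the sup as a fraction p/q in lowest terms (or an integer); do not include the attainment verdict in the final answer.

Analysis:
- Values: -1, 1/2, -1/3, 1/4, -1/5, ...
- Positive terms (even n): 1/(2+0), 1/(4+0), ... decreasing -> max = 1/2 (n=2).
- Negative terms (odd n): -1/(1+0), -1/(3+0), ... increasing -> min = -1 (n=1).
- So sup = 1/2 (attained at n=2); inf = -1 (attained at n=1).
Conclusion: sup(S) = 1/2, attained in S.

1/2


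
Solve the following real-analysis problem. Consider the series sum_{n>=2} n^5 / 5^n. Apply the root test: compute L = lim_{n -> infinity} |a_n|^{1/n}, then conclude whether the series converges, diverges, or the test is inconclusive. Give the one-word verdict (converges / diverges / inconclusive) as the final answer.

Let a_n denote the general term. Form |a_n|^(1/n) and simplify:
|a_n|^(1/n) = n^(5/n)/5
Take the limit as n -> infinity: L = 1/5.
Since L = 1/5 < 1, the root test implies convergence.

converges


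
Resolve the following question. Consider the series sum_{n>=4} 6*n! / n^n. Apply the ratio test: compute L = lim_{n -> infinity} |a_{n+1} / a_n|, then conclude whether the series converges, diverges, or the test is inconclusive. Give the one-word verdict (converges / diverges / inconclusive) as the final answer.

Let a_n denote the general term. Form the ratio a_{n+1}/a_n and simplify:
a_{n+1}/a_n = (n/(n + 1))^n
Take the limit as n -> infinity: L = exp(-1).
Since L = exp(-1) < 1, the ratio test implies the series converges.

converges


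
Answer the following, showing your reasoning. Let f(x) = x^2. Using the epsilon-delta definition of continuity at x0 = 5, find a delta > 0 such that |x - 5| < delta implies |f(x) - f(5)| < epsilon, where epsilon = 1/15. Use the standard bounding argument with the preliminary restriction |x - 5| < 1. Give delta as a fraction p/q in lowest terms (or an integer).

Factor: |x^2 - (5)^2| = |x - 5| * |x + 5|.
Impose |x - 5| < 1 first. Then |x + 5| = |(x - 5) + 2*(5)| <= |x - 5| + 2*|5| < 1 + 10 = 11.
So |x^2 - (5)^2| < delta * 11.
We need delta * 11 <= 1/15, i.e. delta <= 1/15/11 = 1/165.
Since 1/165 < 1, this is tighter than 1; take delta = 1/165.
So delta = 1/165 works.

1/165


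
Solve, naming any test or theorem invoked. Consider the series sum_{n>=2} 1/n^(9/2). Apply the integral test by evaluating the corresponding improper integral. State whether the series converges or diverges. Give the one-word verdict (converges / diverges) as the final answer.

Let f(x) = x^(-9/2). Then f is positive, continuous, and decreasing on [2, infinity), so the integral test applies.
Compute the improper integral int_{2}^infinity f(x) dx:
  antiderivative F(x) = -2/(7*x^(7/2)).
  As x -> infinity, F(x) -> 0 (since p = 9/2 > 1).
  So int = F(infinity) - F(2) = 0 - (-sqrt(2)/56) = sqrt(2)/56.
  Finite, so by the integral test, the series converges.

converges


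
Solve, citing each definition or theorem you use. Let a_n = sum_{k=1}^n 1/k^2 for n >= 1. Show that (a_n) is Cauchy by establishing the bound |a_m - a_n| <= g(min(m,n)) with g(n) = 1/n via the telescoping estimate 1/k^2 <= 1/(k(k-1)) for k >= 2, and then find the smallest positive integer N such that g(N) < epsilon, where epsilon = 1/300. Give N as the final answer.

For m > n >= 1: |a_m - a_n| = sum_{k=n+1}^m 1/k^2.
Use 1/k^2 <= 1/(k(k-1)) = 1/(k-1) - 1/k for k >= 2:
sum_{k=n+1}^m 1/k^2 <= sum_{k=n+1}^m (1/(k-1) - 1/k) = 1/n - 1/m <= 1/n.
By symmetry the same bound holds with n,m swapped, so |a_m - a_n| <= 1/min(m,n) = g(min(m,n)). Since g(n) -> 0, (a_n) is Cauchy.
Now solve g(N) < 1/300: 1/N < 1/300 <=> N > 1/(1/300) = 300.
The smallest integer strictly greater than 300 is N = 301.
Check: g(301) = 1/301 < 1/300; g(300) = 1/300 >= 1/300. So N = 301.

301


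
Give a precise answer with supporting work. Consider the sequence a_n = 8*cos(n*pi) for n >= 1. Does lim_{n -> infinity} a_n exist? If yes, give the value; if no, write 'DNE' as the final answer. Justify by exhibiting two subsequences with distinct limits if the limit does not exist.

Examine the behaviour of a_n along subsequences.
cos(n*pi) = (-1)^n, so a_n = 8*(-1)^n. a_{2k} = 8 -> 8. a_{2k+1} = -8 -> -8.
Since these two subsequential limits are 8 and -8, distinct, the full sequence cannot converge (a convergent sequence has all subsequences tending to the same limit). So lim a_n does not exist.

DNE


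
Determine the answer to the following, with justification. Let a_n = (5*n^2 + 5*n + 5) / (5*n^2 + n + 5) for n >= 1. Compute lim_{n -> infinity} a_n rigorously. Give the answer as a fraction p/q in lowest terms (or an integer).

Divide numerator and denominator by n^2, the highest power:
numerator / n^2 = 5 + 5/n + 5/n^2
denominator / n^2 = 5 + 1/n + 5/n^2
As n -> infinity, all terms of the form c/n^k (k >= 1) tend to 0.
So numerator / n^2 -> 5 and denominator / n^2 -> 5.
Therefore lim a_n = 1.

1


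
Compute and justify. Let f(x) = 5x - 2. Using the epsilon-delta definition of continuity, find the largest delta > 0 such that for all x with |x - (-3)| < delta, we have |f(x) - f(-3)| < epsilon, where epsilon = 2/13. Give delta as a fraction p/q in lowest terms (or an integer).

We compute f(-3) = 5*(-3) - 2 = -17.
|f(x) - f(-3)| = |5x - 2 - (-17)| = |5(x - (-3))| = 5|x - (-3)|.
We need 5|x - (-3)| < 2/13, i.e. |x - (-3)| < 2/13 / 5 = 2/65.
So any delta <= 2/65 works. Conversely, if delta > 2/65, then x = -3 + 2/65 satisfies |x - (-3)| = 2/65 < delta but |f(x) - f(-3)| = 5 * 2/65 = 2/13, which is not < 2/13; so no larger delta works.
Hence the largest such delta is 2/65.

2/65


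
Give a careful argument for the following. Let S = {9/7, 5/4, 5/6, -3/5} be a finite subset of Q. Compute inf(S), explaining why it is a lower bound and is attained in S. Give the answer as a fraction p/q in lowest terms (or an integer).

S is finite, so inf(S) = min(S).
Sorted increasing:
-3/5, 5/6, 5/4, 9/7
The extremum is -3/5.
For every x in S, x >= -3/5. And -3/5 is in S, so it is attained.
Therefore inf(S) = -3/5.

-3/5


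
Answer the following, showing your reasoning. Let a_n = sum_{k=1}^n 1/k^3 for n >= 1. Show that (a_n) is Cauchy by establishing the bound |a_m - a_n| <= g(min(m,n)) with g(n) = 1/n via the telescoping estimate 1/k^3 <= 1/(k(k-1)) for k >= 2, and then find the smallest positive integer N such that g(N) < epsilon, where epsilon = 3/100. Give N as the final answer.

For m > n >= 1: |a_m - a_n| = sum_{k=n+1}^m 1/k^3.
Use 1/k^3 <= 1/(k(k-1)) = 1/(k-1) - 1/k for k >= 2 (which holds since k^3 >= k^2 >= k(k-1) for k >= 2):
sum_{k=n+1}^m 1/k^3 <= sum_{k=n+1}^m (1/(k-1) - 1/k) = 1/n - 1/m <= 1/n.
By symmetry the same bound holds with n,m swapped, so |a_m - a_n| <= 1/min(m,n) = g(min(m,n)). Since g(n) -> 0, (a_n) is Cauchy.
Now solve g(N) < 3/100: 1/N < 3/100 <=> N > 1/(3/100) = 100/3.
The smallest integer strictly greater than 100/3 is N = 34.
Check: g(34) = 1/34 < 3/100; g(33) = 1/33 >= 3/100. So N = 34.

34


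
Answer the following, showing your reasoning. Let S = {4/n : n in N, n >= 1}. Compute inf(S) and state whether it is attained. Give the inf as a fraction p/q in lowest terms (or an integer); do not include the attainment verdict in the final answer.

Analysis:
- Values: 4, 2, 4/3, 1, ... strictly decreasing.
- The maximum is 4 (n=1); sup = 4 (attained).
- The set is bounded below by 0; 4/n -> 0 so 0 is the greatest lower bound.
- 0 is not in the set, so inf = 0 is not attained.
Conclusion: inf(S) = 0, not attained in S.

0


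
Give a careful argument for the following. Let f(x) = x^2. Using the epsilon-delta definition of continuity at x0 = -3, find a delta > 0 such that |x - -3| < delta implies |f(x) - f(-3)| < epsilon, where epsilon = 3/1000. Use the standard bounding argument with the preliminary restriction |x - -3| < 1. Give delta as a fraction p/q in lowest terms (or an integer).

Factor: |x^2 - (-3)^2| = |x - -3| * |x + -3|.
Impose |x - -3| < 1 first. Then |x + -3| = |(x - -3) + 2*(-3)| <= |x - -3| + 2*|-3| < 1 + 6 = 7.
So |x^2 - (-3)^2| < delta * 7.
We need delta * 7 <= 3/1000, i.e. delta <= 3/1000/7 = 3/7000.
Since 3/7000 < 1, this is tighter than 1; take delta = 3/7000.
So delta = 3/7000 works.

3/7000


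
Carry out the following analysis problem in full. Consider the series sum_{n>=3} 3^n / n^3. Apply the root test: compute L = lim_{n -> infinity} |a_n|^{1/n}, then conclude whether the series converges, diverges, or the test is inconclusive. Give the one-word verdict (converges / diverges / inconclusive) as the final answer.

Let a_n denote the general term. Form |a_n|^(1/n) and simplify:
|a_n|^(1/n) = 3/n^(3/n)
Take the limit as n -> infinity: L = 3.
Since L = 3 > 1, the root test implies divergence.

diverges


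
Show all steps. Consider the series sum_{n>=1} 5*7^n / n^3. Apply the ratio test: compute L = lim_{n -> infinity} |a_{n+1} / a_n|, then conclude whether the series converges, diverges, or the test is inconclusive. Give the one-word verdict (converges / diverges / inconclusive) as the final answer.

Let a_n denote the general term. Form the ratio a_{n+1}/a_n and simplify:
a_{n+1}/a_n = 7*n^3/(n + 1)^3
Take the limit as n -> infinity: L = 7.
Since L = 7 > 1 (or L = infinity), the ratio test implies the series diverges.

diverges


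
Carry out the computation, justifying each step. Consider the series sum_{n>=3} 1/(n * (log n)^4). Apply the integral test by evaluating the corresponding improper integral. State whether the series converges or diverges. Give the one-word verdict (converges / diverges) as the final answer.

Let f(x) = 1/(x*log(x)^4). Then f is positive, continuous, and decreasing on [3, infinity), so the integral test applies.
Compute the improper integral int_{3}^infinity f(x) dx:
  antiderivative F(x) = -1/(3*log(x)^3).
  F(x) -> 0 as x -> infinity.  int = 0 - F(3) = 1/(3*log(3)^3) < infinity. By the integral test, the series converges.

converges


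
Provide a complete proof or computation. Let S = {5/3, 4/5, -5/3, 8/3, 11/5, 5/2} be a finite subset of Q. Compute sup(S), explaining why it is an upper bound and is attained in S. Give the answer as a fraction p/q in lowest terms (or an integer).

S is finite, so sup(S) = max(S).
Sorted decreasing:
8/3, 5/2, 11/5, 5/3, 4/5, -5/3
The extremum is 8/3.
For every x in S, x <= 8/3. And 8/3 is in S, so it is attained.
Therefore sup(S) = 8/3.

8/3


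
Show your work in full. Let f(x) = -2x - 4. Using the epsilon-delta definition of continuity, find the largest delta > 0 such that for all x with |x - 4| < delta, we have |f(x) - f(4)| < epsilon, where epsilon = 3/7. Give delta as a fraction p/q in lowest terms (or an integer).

We compute f(4) = -2*(4) - 4 = -12.
|f(x) - f(4)| = |-2x - 4 - (-12)| = |-2(x - 4)| = 2|x - 4|.
We need 2|x - 4| < 3/7, i.e. |x - 4| < 3/7 / 2 = 3/14.
So any delta <= 3/14 works. Conversely, if delta > 3/14, then x = 4 + 3/14 satisfies |x - 4| = 3/14 < delta but |f(x) - f(4)| = 2 * 3/14 = 3/7, which is not < 3/7; so no larger delta works.
Hence the largest such delta is 3/14.

3/14


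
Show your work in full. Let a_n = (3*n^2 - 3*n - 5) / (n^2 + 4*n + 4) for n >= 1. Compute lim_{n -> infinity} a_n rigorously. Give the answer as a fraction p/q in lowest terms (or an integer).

Divide numerator and denominator by n^2, the highest power:
numerator / n^2 = 3 - 3/n - 5/n^2
denominator / n^2 = 1 + 4/n + 4/n^2
As n -> infinity, all terms of the form c/n^k (k >= 1) tend to 0.
So numerator / n^2 -> 3 and denominator / n^2 -> 1.
Therefore lim a_n = 3.

3


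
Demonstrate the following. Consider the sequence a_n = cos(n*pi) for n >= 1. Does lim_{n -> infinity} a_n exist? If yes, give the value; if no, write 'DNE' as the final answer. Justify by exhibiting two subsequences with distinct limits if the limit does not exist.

Examine the behaviour of a_n along subsequences.
cos(n*pi) = (-1)^n, so a_n = (-1)^n. a_{2k} = 1 -> 1. a_{2k+1} = -1 -> -1.
Since these two subsequential limits are 1 and -1, distinct, the full sequence cannot converge (a convergent sequence has all subsequences tending to the same limit). So lim a_n does not exist.

DNE


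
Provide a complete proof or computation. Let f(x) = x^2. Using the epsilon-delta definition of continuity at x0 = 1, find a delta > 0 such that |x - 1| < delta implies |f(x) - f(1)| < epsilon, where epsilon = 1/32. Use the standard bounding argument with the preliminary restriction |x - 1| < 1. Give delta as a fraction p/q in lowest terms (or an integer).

Factor: |x^2 - (1)^2| = |x - 1| * |x + 1|.
Impose |x - 1| < 1 first. Then |x + 1| = |(x - 1) + 2*(1)| <= |x - 1| + 2*|1| < 1 + 2 = 3.
So |x^2 - (1)^2| < delta * 3.
We need delta * 3 <= 1/32, i.e. delta <= 1/32/3 = 1/96.
Since 1/96 < 1, this is tighter than 1; take delta = 1/96.
So delta = 1/96 works.

1/96


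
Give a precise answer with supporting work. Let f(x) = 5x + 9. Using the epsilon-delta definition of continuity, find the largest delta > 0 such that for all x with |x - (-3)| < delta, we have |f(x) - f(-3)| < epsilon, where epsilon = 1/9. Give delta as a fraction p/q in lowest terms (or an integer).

We compute f(-3) = 5*(-3) + 9 = -6.
|f(x) - f(-3)| = |5x + 9 - (-6)| = |5(x - (-3))| = 5|x - (-3)|.
We need 5|x - (-3)| < 1/9, i.e. |x - (-3)| < 1/9 / 5 = 1/45.
So any delta <= 1/45 works. Conversely, if delta > 1/45, then x = -3 + 1/45 satisfies |x - (-3)| = 1/45 < delta but |f(x) - f(-3)| = 5 * 1/45 = 1/9, which is not < 1/9; so no larger delta works.
Hence the largest such delta is 1/45.

1/45


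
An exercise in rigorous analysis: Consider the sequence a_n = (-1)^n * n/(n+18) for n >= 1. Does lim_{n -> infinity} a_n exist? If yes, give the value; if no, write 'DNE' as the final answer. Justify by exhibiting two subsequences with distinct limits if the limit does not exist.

Examine the behaviour of a_n along subsequences.
a_{2k} = 2k/(2k+18) -> 1. a_{2k+1} = -(2k+1)/(2k+19) -> -1.
Since these two subsequential limits are 1 and -1, distinct, the full sequence cannot converge (a convergent sequence has all subsequences tending to the same limit). So lim a_n does not exist.

DNE


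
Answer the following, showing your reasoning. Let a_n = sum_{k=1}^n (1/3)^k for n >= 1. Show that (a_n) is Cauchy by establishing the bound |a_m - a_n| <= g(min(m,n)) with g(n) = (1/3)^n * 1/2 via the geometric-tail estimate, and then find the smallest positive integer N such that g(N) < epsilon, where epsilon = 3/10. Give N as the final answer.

For m > n >= 1: |a_m - a_n| = sum_{k=n+1}^m (1/3)^k < sum_{k=n+1}^infinity (1/3)^k = (1/3)^(n+1) / (1 - 1/3) = (1/3)^n * (1/3) * (3/2) = (1/3)^n * 1/2.
So g(n) = (1/3)^n / 2. Since g(n) -> 0, (a_n) is Cauchy.
Now solve g(N) < 3/10: (1/3)^N / 2 < 3/10 <=> 3^N > 1 / (2 * 3/10) = 5/3.
Check powers of 3: 3^0 = 1 <= 5/3, 3^1 = 3 > 5/3.
So the smallest such N is 1. Check: g(1) = 1/(2 * 3) = 1/6 < 3/10.

1


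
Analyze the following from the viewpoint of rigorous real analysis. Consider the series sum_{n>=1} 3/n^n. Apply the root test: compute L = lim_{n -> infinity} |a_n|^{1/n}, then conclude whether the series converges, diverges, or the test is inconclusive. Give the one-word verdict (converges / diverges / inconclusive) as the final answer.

Let a_n denote the general term. Form |a_n|^(1/n) and simplify:
|a_n|^(1/n) = 3^(1/n)/n
Take the limit as n -> infinity: L = 0.
Since L = 0 < 1, the root test implies convergence.

converges


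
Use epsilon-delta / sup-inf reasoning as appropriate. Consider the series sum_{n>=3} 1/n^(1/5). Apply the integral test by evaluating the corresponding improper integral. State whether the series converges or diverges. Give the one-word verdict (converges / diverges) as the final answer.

Let f(x) = x^(-1/5). Then f is positive, continuous, and decreasing on [3, infinity), so the integral test applies.
Compute the improper integral int_{3}^infinity f(x) dx:
  antiderivative F(x) = 5*x^(4/5)/4.
  As x -> infinity, F(x) -> infinity (since p = 1/5 < 1).
  So the integral diverges. By the integral test, the series diverges.

diverges


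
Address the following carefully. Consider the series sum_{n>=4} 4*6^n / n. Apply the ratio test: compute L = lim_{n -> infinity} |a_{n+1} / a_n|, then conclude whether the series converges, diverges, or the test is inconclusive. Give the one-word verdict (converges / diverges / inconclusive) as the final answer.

Let a_n denote the general term. Form the ratio a_{n+1}/a_n and simplify:
a_{n+1}/a_n = 6*n/(n + 1)
Take the limit as n -> infinity: L = 6.
Since L = 6 > 1 (or L = infinity), the ratio test implies the series diverges.

diverges


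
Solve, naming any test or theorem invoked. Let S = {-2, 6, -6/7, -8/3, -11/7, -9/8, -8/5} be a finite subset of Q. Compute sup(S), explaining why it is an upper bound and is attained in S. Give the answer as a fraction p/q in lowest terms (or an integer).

S is finite, so sup(S) = max(S).
Sorted decreasing:
6, -6/7, -9/8, -11/7, -8/5, -2, -8/3
The extremum is 6.
For every x in S, x <= 6. And 6 is in S, so it is attained.
Therefore sup(S) = 6.

6


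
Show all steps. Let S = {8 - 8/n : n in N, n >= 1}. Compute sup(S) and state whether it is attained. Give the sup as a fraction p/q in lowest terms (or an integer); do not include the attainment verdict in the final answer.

Analysis:
- Values: 0, 4, 16/3, 6, ... strictly increasing.
- Minimum is 0 (n=1); inf = 0 (attained).
- 8 - 8/n -> 8 from below; sup = 8, not attained.
Conclusion: sup(S) = 8, not attained in S.

8


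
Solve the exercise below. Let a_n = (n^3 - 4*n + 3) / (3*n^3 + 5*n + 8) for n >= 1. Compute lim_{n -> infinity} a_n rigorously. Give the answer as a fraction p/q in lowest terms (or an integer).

Divide numerator and denominator by n^3, the highest power:
numerator / n^3 = 1 - 4/n^2 + 3/n^3
denominator / n^3 = 3 + 5/n^2 + 8/n^3
As n -> infinity, all terms of the form c/n^k (k >= 1) tend to 0.
So numerator / n^3 -> 1 and denominator / n^3 -> 3.
Therefore lim a_n = 1/3.

1/3


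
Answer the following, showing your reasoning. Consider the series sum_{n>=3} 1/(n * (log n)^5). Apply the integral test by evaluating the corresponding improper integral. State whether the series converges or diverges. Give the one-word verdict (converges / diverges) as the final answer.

Let f(x) = 1/(x*log(x)^5). Then f is positive, continuous, and decreasing on [3, infinity), so the integral test applies.
Compute the improper integral int_{3}^infinity f(x) dx:
  antiderivative F(x) = -1/(4*log(x)^4).
  F(x) -> 0 as x -> infinity.  int = 0 - F(3) = 1/(4*log(3)^4) < infinity. By the integral test, the series converges.

converges


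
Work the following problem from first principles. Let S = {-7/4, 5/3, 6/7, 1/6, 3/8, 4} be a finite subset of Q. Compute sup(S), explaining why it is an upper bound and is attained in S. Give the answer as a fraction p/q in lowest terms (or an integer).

S is finite, so sup(S) = max(S).
Sorted decreasing:
4, 5/3, 6/7, 3/8, 1/6, -7/4
The extremum is 4.
For every x in S, x <= 4. And 4 is in S, so it is attained.
Therefore sup(S) = 4.

4


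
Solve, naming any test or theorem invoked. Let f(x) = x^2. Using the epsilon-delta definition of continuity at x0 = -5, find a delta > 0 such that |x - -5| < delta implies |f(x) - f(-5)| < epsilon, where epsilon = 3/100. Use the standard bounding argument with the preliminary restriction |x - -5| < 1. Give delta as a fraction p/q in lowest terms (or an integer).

Factor: |x^2 - (-5)^2| = |x - -5| * |x + -5|.
Impose |x - -5| < 1 first. Then |x + -5| = |(x - -5) + 2*(-5)| <= |x - -5| + 2*|-5| < 1 + 10 = 11.
So |x^2 - (-5)^2| < delta * 11.
We need delta * 11 <= 3/100, i.e. delta <= 3/100/11 = 3/1100.
Since 3/1100 < 1, this is tighter than 1; take delta = 3/1100.
So delta = 3/1100 works.

3/1100


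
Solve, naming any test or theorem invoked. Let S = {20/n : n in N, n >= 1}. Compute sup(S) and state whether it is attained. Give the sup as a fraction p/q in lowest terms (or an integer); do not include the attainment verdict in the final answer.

Analysis:
- Values: 20, 10, 20/3, 5, ... strictly decreasing.
- The maximum is 20 (n=1); sup = 20 (attained).
- The set is bounded below by 0; 20/n -> 0 so 0 is the greatest lower bound.
- 0 is not in the set, so inf = 0 is not attained.
Conclusion: sup(S) = 20, attained in S.

20


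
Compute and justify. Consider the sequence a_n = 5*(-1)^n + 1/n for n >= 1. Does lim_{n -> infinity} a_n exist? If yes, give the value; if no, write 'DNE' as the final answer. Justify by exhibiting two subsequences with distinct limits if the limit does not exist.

Examine the behaviour of a_n along subsequences.
a_{2k} = 5 + 1/(2k) -> 5. a_{2k+1} = -5 + 1/(2k+1) -> -5.
Since these two subsequential limits are 5 and -5, distinct, the full sequence cannot converge (a convergent sequence has all subsequences tending to the same limit). So lim a_n does not exist.

DNE
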